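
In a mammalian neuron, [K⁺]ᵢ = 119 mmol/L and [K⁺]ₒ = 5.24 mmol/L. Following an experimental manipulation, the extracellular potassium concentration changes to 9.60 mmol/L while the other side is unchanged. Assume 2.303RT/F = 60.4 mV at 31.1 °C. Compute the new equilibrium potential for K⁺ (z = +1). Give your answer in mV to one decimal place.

After the shift: [K⁺]_out = 9.60, [K⁺]_in = 119 mmol/L.
E_new = (60.4/1)·log₁₀(9.60/119) = 60.40 · (-1.0933) = -66.03 mV

-66.0 mV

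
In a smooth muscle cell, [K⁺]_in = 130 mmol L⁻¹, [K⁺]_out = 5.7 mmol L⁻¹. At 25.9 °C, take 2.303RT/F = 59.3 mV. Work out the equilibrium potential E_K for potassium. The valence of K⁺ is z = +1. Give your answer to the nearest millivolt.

-81 mV

E = (59.3/z) · log₁₀([K⁺]_out/[K⁺]_in) with z = +1.
= (59.3/1) · log₁₀(5.7/130) = 59.30 · log₁₀(0.04385)
= 59.30 · (-1.3581) = -80.53 mV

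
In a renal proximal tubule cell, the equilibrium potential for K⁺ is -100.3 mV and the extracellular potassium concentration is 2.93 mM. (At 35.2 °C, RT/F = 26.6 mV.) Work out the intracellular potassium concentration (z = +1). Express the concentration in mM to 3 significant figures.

127 mM

Nernst: E = (26.6/1) · ln([out]/[in]), so ln([out]/[in]) = -100.3 × 1 / 26.6 = -3.7707.
[out]/[in] = e^(-3.7707) = 0.02304.
[in] = 2.93 / 0.02304 = 127.2 mM.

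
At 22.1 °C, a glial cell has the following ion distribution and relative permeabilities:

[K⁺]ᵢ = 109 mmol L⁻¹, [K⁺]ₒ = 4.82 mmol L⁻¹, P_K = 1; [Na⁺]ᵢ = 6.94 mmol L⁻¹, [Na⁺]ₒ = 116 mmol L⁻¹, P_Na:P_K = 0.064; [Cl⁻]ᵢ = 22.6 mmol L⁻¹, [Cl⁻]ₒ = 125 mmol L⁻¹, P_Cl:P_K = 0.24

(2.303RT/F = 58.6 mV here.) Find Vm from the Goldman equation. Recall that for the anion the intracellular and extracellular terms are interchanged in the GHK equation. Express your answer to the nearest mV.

Vm = 58.6 · log₁₀[(Σ P·[cation]ₒ + Σ P·[anion]ᵢ) / (Σ P·[cation]ᵢ + Σ P·[anion]ₒ)]
Numerator = 1×4.82 + 0.064×116 + 0.24×22.6 = 17.67
Denominator = 1×109 + 0.064×6.94 + 0.24×125 = 139.4
Vm = 58.6 · log₁₀(0.1267) = 58.6 × (-0.8972) = -52.58 mV

-53 mV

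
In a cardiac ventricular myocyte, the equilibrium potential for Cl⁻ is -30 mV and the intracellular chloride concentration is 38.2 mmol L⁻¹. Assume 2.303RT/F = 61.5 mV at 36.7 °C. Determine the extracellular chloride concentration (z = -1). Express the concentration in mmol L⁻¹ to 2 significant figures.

Nernst: E = (61.5/-1) · log₁₀([out]/[in]), so log₁₀([out]/[in]) = -30.0 × -1 / 61.5 = 0.4878.
[out]/[in] = 10^(0.4878) = 3.075.
[out] = 3.075 × 38.2 = 117.5 mmol L⁻¹.

120 mmol L⁻¹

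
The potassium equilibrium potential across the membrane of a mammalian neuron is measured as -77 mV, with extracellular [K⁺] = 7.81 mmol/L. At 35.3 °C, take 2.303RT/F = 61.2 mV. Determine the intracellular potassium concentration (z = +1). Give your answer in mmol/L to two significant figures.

140 mmol/L

Nernst: E = (61.2/1) · log₁₀([out]/[in]), so log₁₀([out]/[in]) = -77.0 × 1 / 61.2 = -1.2582.
[out]/[in] = 10^(-1.2582) = 0.05519.
[in] = 7.81 / 0.05519 = 141.5 mmol/L.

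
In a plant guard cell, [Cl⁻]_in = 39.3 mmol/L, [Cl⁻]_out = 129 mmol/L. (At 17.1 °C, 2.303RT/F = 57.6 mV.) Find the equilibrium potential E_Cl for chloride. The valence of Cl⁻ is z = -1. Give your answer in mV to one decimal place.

-29.7 mV

E = (57.6/z) · log₁₀([Cl⁻]_out/[Cl⁻]_in) with z = -1.
For an anion, dividing by z = -1 reverses the sign.
= (57.6/-1) · log₁₀(129/39.3) = -57.60 · log₁₀(3.282)
= -57.60 · (0.5162) = -29.73 mV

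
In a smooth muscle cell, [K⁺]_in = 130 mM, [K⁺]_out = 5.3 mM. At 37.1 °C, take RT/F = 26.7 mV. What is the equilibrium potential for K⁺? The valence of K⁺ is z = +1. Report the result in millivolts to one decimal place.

E = (26.7/z) · ln([K⁺]_out/[K⁺]_in) with z = +1.
= (26.7/1) · ln(5.3/130) = 26.70 · ln(0.04077)
= 26.70 · (-3.1998) = -85.44 mV

-85.4 mV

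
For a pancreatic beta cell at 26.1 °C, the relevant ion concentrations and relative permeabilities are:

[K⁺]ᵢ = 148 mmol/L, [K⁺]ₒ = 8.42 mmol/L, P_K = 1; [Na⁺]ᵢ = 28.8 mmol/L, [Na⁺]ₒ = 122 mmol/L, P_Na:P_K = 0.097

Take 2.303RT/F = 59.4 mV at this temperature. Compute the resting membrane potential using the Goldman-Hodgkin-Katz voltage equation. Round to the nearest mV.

-52 mV

Vm = 59.4 · log₁₀[(Σ P·[cation]ₒ + Σ P·[anion]ᵢ) / (Σ P·[cation]ᵢ + Σ P·[anion]ₒ)]
Numerator = 1×8.42 + 0.097×122 = 20.25
Denominator = 1×148 + 0.097×28.8 = 150.8
Vm = 59.4 · log₁₀(0.13432) = 59.4 × (-0.8719) = -51.79 mV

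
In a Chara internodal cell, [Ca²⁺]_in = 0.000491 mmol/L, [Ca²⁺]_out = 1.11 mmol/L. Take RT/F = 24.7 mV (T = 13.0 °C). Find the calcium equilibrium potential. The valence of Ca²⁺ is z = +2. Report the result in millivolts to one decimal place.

E = (24.7/z) · ln([Ca²⁺]_out/[Ca²⁺]_in) with z = +2.
= (24.7/2) · ln(1.11/0.000491) = 12.35 · ln(2261)
= 12.35 · (7.7234) = 95.38 mV

95.4 mV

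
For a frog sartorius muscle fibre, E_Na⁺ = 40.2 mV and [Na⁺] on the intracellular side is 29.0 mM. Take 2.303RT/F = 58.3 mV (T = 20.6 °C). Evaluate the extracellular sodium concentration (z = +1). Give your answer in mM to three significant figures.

142 mM

Nernst: E = (58.3/1) · log₁₀([out]/[in]), so log₁₀([out]/[in]) = 40.2 × 1 / 58.3 = 0.6895.
[out]/[in] = 10^(0.6895) = 4.893.
[out] = 4.893 × 29.0 = 141.9 mM.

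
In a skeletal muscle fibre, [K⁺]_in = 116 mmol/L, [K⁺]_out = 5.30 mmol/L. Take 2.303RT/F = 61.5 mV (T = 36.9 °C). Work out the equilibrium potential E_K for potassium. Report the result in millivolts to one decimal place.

-82.4 mV

E = (61.5/z) · log₁₀([K⁺]_out/[K⁺]_in) with z = +1.
= (61.5/1) · log₁₀(5.30/116) = 61.50 · log₁₀(0.04569)
= 61.50 · (-1.3402) = -82.42 mV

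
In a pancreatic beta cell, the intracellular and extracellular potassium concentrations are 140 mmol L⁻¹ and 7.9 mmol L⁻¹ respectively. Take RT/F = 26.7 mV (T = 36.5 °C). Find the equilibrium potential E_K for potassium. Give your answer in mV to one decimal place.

E = (26.7/z) · ln([K⁺]_out/[K⁺]_in) with z = +1.
= (26.7/1) · ln(7.9/140) = 26.70 · ln(0.05643)
= 26.70 · (-2.8748) = -76.76 mV

-76.8 mV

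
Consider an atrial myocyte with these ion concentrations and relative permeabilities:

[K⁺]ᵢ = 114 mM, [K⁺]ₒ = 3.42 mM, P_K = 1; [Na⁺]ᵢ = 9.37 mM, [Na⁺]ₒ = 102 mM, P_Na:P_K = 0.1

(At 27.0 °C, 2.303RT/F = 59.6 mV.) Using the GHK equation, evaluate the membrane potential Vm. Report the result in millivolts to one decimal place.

Vm = 59.6 · log₁₀[(Σ P·[cation]ₒ + Σ P·[anion]ᵢ) / (Σ P·[cation]ᵢ + Σ P·[anion]ₒ)]
Numerator = 1×3.42 + 0.1×102 = 13.62
Denominator = 1×114 + 0.1×9.37 = 114.9
Vm = 59.6 · log₁₀(0.1185) = 59.6 × (-0.9263) = -55.21 mV

-55.2 mV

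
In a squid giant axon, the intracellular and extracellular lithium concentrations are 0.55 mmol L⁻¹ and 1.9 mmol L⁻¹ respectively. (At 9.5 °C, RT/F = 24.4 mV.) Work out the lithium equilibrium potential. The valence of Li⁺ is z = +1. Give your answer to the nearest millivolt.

30 mV

E = (24.4/z) · ln([Li⁺]_out/[Li⁺]_in) with z = +1.
= (24.4/1) · ln(1.9/0.55) = 24.40 · ln(3.455)
= 24.40 · (1.2397) = 30.25 mV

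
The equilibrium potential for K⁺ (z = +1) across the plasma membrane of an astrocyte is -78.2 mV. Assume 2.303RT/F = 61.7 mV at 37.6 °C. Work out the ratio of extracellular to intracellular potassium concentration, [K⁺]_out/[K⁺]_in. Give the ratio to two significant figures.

log₁₀([out]/[in]) = E·z/(61.7) = -78.2 × 1 / 61.7 = -1.2674
[out]/[in] = 10^(-1.2674) = 0.05402

0.054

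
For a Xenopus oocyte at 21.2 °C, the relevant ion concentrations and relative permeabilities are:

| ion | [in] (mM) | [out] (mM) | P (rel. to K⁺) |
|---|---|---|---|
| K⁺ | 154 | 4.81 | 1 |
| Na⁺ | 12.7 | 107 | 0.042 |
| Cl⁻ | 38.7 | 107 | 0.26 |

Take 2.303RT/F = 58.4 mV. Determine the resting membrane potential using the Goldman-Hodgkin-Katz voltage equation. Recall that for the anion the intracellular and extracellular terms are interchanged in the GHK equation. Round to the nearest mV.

-57 mV

Vm = 58.4 · log₁₀[(Σ P·[cation]ₒ + Σ P·[anion]ᵢ) / (Σ P·[cation]ᵢ + Σ P·[anion]ₒ)]
Numerator = 1×4.81 + 0.042×107 + 0.26×38.7 = 19.37
Denominator = 1×154 + 0.042×12.7 + 0.26×107 = 182.4
Vm = 58.4 · log₁₀(0.1062) = 58.4 × (-0.9739) = -56.87 mV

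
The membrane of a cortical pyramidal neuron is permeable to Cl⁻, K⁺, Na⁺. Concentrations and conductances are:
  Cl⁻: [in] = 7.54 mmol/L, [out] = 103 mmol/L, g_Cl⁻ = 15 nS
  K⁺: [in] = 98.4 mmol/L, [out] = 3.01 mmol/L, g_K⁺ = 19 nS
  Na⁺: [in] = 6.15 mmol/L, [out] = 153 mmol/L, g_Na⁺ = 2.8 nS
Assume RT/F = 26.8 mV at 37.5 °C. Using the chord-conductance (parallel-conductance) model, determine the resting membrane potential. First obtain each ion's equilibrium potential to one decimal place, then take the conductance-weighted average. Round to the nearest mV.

-70 mV

E_Cl⁻ = (26.8/-1)·ln(103/7.54) = -70.1 mV
E_K⁺ = (26.8/1)·ln(3.01/98.4) = -93.5 mV
E_Na⁺ = (26.8/1)·ln(153/6.15) = 86.1 mV
Vm = (Σ gᵢEᵢ)/(Σ gᵢ) = (15·-70.1 + 19·-93.5 + 2.8·86.1) / (15 + 19 + 2.8)
= -2586.92 / 36.8 = -70.30 mV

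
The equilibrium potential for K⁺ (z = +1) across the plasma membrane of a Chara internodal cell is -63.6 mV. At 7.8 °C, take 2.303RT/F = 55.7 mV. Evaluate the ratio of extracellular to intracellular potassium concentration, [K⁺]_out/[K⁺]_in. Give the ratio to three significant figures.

log₁₀([out]/[in]) = E·z/(55.7) = -63.6 × 1 / 55.7 = -1.1418
[out]/[in] = 10^(-1.1418) = 0.07214

0.0721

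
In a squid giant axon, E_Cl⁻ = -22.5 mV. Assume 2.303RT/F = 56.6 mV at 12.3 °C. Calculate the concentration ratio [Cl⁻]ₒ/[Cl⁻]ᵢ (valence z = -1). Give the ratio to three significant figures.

log₁₀([out]/[in]) = E·z/(56.6) = -22.5 × -1 / 56.6 = 0.3975
[out]/[in] = 10^(0.3975) = 2.498

2.50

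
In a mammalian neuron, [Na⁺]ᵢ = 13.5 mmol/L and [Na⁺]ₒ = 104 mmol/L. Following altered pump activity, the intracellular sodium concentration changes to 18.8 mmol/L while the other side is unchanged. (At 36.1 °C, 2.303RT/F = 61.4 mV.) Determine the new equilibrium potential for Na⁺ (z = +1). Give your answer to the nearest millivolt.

46 mV

After the shift: [Na⁺]_out = 104, [Na⁺]_in = 18.8 mmol/L.
E_new = (61.4/1)·log₁₀(104/18.8) = 61.40 · (0.7429) = 45.61 mV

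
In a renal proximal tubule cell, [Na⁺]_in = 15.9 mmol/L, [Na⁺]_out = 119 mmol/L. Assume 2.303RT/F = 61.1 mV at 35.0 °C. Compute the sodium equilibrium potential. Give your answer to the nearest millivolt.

E = (61.1/z) · log₁₀([Na⁺]_out/[Na⁺]_in) with z = +1.
= (61.1/1) · log₁₀(119/15.9) = 61.10 · log₁₀(7.484)
= 61.10 · (0.8741) = 53.41 mV

53 mV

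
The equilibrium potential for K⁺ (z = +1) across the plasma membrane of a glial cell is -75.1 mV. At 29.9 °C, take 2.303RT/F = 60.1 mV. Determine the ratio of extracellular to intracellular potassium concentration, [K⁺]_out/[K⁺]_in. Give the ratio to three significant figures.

0.0563

log₁₀([out]/[in]) = E·z/(60.1) = -75.1 × 1 / 60.1 = -1.2496
[out]/[in] = 10^(-1.2496) = 0.05629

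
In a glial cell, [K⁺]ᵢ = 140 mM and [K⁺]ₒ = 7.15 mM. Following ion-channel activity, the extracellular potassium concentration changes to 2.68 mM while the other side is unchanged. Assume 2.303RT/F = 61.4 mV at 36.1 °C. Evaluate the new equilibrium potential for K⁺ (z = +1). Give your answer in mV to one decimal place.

-105.5 mV

After the shift: [K⁺]_out = 2.68, [K⁺]_in = 140 mM.
E_new = (61.4/1)·log₁₀(2.68/140) = 61.40 · (-1.7180) = -105.48 mV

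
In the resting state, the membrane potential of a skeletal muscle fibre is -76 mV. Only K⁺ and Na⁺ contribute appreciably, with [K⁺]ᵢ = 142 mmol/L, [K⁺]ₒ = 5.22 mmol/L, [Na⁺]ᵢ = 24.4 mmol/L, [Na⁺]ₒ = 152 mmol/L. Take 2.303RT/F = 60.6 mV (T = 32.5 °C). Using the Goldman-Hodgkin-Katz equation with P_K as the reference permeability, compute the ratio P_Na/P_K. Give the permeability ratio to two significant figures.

Let α = P_Na/P_K. GHK: Vm = 60.6·log₁₀[(Kₒ + α·Naₒ)/(Kᵢ + α·Naᵢ)].
10^(Vm/60.6) = 10^(-76.0/60.6) = 0.055702
So 0.055702·(Kᵢ + α·Naᵢ) = Kₒ + α·Naₒ → α = (0.055702·142.0 − 5.22) / (152.0 − 0.055702·24.4)
α = (7.91 − 5.22) / (152.0 − 1.359) = 2.69/150.6 = 0.01786

0.018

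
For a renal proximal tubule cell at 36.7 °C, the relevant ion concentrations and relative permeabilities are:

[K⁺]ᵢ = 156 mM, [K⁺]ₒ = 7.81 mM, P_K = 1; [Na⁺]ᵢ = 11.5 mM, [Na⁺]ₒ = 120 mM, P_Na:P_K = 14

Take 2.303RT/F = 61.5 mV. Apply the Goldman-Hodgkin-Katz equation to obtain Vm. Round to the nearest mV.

45 mV

Vm = 61.5 · log₁₀[(Σ P·[cation]ₒ + Σ P·[anion]ᵢ) / (Σ P·[cation]ᵢ + Σ P·[anion]ₒ)]
Numerator = 1×7.81 + 14×120 = 1688
Denominator = 1×156 + 14×11.5 = 317
Vm = 61.5 · log₁₀(5.3243) = 61.5 × (0.7263) = 44.67 mV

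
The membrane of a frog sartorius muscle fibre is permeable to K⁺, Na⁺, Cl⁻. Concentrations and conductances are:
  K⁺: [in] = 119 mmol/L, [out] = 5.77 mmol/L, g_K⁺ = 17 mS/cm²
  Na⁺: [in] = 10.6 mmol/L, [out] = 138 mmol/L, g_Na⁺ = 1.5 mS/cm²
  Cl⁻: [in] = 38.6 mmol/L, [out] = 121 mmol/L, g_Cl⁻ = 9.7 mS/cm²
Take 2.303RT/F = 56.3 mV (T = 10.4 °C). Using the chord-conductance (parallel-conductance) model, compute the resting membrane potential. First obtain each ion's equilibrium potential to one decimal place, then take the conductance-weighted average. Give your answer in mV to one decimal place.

E_K⁺ = (56.3/1)·log₁₀(5.77/119) = -74.0 mV
E_Na⁺ = (56.3/1)·log₁₀(138/10.6) = 62.8 mV
E_Cl⁻ = (56.3/-1)·log₁₀(121/38.6) = -27.9 mV
Vm = (Σ gᵢEᵢ)/(Σ gᵢ) = (17·-74.0 + 1.5·62.8 + 9.7·-27.9) / (17 + 1.5 + 9.7)
= -1434.43 / 28.2 = -50.87 mV

-50.9 mV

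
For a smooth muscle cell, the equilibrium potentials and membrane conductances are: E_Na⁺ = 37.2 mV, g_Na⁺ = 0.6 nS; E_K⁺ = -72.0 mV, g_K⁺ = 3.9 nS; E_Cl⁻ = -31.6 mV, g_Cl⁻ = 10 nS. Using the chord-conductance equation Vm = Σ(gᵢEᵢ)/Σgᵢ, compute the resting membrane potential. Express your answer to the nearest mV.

Σ gᵢEᵢ = 0.6·(37.2) + 3.9·(-72.0) + 10·(-31.6) = -574.48
Σ gᵢ = 0.6 + 3.9 + 10 = 14.5
Vm = -574.48 / 14.5 = -39.62 mV

-40 mV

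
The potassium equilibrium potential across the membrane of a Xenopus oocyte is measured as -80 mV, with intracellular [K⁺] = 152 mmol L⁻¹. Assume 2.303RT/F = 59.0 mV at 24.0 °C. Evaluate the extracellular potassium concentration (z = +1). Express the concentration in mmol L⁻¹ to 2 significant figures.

Nernst: E = (59.0/1) · log₁₀([out]/[in]), so log₁₀([out]/[in]) = -80.0 × 1 / 59.0 = -1.3559.
[out]/[in] = 10^(-1.3559) = 0.04406.
[out] = 0.04406 × 152 = 6.697 mmol L⁻¹.

6.7 mmol L⁻¹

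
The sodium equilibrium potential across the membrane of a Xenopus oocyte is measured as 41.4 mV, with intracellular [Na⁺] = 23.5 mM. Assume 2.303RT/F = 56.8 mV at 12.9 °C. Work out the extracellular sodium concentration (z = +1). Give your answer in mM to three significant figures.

126 mM

Nernst: E = (56.8/1) · log₁₀([out]/[in]), so log₁₀([out]/[in]) = 41.4 × 1 / 56.8 = 0.7289.
[out]/[in] = 10^(0.7289) = 5.356.
[out] = 5.356 × 23.5 = 125.9 mM.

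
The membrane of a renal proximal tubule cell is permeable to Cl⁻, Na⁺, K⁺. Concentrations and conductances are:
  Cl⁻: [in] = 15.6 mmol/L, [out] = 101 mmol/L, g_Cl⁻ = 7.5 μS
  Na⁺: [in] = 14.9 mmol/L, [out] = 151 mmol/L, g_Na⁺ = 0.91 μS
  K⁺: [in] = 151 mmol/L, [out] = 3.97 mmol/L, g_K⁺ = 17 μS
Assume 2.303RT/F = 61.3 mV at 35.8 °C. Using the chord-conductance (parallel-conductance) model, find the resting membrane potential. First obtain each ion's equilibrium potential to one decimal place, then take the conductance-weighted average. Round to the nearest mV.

E_Cl⁻ = (61.3/-1)·log₁₀(101/15.6) = -49.7 mV
E_Na⁺ = (61.3/1)·log₁₀(151/14.9) = 61.7 mV
E_K⁺ = (61.3/1)·log₁₀(3.97/151) = -96.9 mV
Vm = (Σ gᵢEᵢ)/(Σ gᵢ) = (7.5·-49.7 + 0.91·61.7 + 17·-96.9) / (7.5 + 0.91 + 17)
= -1963.90 / 25.41 = -77.29 mV

-77 mV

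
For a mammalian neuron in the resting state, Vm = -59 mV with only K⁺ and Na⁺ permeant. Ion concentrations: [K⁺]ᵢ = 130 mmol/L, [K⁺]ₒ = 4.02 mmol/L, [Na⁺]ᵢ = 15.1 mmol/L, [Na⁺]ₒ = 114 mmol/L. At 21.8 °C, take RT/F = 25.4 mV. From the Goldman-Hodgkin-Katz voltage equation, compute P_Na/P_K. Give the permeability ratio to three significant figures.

0.0775

Let α = P_Na/P_K. GHK: Vm = 25.4·ln[(Kₒ + α·Naₒ)/(Kᵢ + α·Naᵢ)].
e^(Vm/25.4) = e^(-59.0/25.4) = 0.097995
So 0.097995·(Kᵢ + α·Naᵢ) = Kₒ + α·Naₒ → α = (0.097995·130.0 − 4.02) / (114.0 − 0.097995·15.1)
α = (12.74 − 4.02) / (114.0 − 1.48) = 8.719/112.5 = 0.07749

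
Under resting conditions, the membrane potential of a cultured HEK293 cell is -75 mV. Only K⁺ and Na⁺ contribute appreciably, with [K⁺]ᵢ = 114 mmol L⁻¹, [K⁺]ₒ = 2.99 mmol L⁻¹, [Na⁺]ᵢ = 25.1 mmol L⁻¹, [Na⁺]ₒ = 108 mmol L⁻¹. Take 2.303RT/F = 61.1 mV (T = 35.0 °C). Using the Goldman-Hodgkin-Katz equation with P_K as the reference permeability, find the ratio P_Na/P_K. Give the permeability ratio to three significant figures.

Let α = P_Na/P_K. GHK: Vm = 61.1·log₁₀[(Kₒ + α·Naₒ)/(Kᵢ + α·Naᵢ)].
10^(Vm/61.1) = 10^(-75.0/61.1) = 0.059225
So 0.059225·(Kᵢ + α·Naᵢ) = Kₒ + α·Naₒ → α = (0.059225·114.0 − 2.99) / (108.0 − 0.059225·25.1)
α = (6.752 − 2.99) / (108.0 − 1.487) = 3.762/106.5 = 0.03532

0.0353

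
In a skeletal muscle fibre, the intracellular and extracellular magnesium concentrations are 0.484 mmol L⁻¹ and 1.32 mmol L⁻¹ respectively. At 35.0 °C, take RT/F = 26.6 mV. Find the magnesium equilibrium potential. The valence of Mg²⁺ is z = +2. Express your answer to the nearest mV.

E = (26.6/z) · ln([Mg²⁺]_out/[Mg²⁺]_in) with z = +2.
= (26.6/2) · ln(1.32/0.484) = 13.30 · ln(2.727)
= 13.30 · (1.0033) = 13.34 mV

13 mV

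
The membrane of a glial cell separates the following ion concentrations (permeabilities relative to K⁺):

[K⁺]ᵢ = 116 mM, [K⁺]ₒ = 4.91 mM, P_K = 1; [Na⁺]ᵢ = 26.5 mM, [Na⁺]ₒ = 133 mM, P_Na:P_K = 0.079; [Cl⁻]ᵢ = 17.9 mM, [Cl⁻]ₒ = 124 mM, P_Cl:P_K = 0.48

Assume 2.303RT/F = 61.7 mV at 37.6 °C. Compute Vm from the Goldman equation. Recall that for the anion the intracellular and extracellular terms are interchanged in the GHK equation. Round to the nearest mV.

Vm = 61.7 · log₁₀[(Σ P·[cation]ₒ + Σ P·[anion]ᵢ) / (Σ P·[cation]ᵢ + Σ P·[anion]ₒ)]
Numerator = 1×4.91 + 0.079×133 + 0.48×17.9 = 24.01
Denominator = 1×116 + 0.079×26.5 + 0.48×124 = 177.6
Vm = 61.7 · log₁₀(0.13518) = 61.7 × (-0.8691) = -53.62 mV

-54 mV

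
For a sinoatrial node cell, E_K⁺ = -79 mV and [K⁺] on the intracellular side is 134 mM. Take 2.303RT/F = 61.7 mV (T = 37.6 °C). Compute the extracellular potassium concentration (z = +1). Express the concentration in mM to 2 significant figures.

7.0 mM

Nernst: E = (61.7/1) · log₁₀([out]/[in]), so log₁₀([out]/[in]) = -79.0 × 1 / 61.7 = -1.2804.
[out]/[in] = 10^(-1.2804) = 0.05243.
[out] = 0.05243 × 134 = 7.026 mM.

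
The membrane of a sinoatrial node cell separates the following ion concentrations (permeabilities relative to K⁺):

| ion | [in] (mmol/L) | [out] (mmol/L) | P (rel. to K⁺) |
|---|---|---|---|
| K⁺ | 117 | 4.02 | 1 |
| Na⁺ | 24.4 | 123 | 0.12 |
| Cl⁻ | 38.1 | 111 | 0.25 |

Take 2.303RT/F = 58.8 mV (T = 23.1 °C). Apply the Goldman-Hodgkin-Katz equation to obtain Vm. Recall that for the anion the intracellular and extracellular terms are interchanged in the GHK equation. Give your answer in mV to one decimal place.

Vm = 58.8 · log₁₀[(Σ P·[cation]ₒ + Σ P·[anion]ᵢ) / (Σ P·[cation]ᵢ + Σ P·[anion]ₒ)]
Numerator = 1×4.02 + 0.12×123 + 0.25×38.1 = 28.3
Denominator = 1×117 + 0.12×24.4 + 0.25×111 = 147.7
Vm = 58.8 · log₁₀(0.19167) = 58.8 × (-0.7175) = -42.19 mV

-42.2 mV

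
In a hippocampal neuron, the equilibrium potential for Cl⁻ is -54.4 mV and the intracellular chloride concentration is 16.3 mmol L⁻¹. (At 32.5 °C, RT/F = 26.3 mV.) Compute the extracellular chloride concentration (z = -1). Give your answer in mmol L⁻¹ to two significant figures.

130 mmol L⁻¹

Nernst: E = (26.3/-1) · ln([out]/[in]), so ln([out]/[in]) = -54.4 × -1 / 26.3 = 2.0684.
[out]/[in] = e^(2.0684) = 7.912.
[out] = 7.912 × 16.3 = 129 mmol L⁻¹.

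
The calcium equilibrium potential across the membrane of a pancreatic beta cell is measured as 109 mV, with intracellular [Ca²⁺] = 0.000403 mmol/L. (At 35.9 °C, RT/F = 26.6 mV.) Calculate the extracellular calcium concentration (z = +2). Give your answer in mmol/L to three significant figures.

Nernst: E = (26.6/2) · ln([out]/[in]), so ln([out]/[in]) = 109.0 × 2 / 26.6 = 8.1955.
[out]/[in] = e^(8.1955) = 3625.
[out] = 3625 × 0.000403 = 1.461 mmol/L.

1.46 mmol/L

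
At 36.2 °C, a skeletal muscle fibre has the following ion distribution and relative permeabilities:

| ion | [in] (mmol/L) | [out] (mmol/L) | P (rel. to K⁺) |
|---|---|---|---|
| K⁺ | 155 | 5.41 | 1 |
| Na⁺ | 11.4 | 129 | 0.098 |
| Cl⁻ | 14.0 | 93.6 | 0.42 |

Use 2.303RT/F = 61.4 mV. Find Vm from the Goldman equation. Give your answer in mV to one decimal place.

Vm = 61.4 · log₁₀[(Σ P·[cation]ₒ + Σ P·[anion]ᵢ) / (Σ P·[cation]ᵢ + Σ P·[anion]ₒ)]
Numerator = 1×5.41 + 0.098×129 + 0.42×14.0 = 23.93
Denominator = 1×155 + 0.098×11.4 + 0.42×93.6 = 195.4
Vm = 61.4 · log₁₀(0.12246) = 61.4 × (-0.9120) = -56.00 mV

-56.0 mV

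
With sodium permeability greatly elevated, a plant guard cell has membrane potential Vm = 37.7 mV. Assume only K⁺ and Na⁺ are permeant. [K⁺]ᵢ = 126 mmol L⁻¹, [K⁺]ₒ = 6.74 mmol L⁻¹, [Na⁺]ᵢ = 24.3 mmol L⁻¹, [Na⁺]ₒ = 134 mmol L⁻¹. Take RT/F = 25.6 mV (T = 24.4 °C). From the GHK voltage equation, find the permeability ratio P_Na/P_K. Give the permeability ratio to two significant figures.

19

Let α = P_Na/P_K. GHK: Vm = 25.6·ln[(Kₒ + α·Naₒ)/(Kᵢ + α·Naᵢ)].
e^(Vm/25.6) = e^(37.7/25.6) = 4.3608
So 4.3608·(Kᵢ + α·Naᵢ) = Kₒ + α·Naₒ → α = (4.3608·126.0 − 6.74) / (134.0 − 4.3608·24.3)
α = (549.5 − 6.74) / (134.0 − 106) = 542.7/28.03 = 19.36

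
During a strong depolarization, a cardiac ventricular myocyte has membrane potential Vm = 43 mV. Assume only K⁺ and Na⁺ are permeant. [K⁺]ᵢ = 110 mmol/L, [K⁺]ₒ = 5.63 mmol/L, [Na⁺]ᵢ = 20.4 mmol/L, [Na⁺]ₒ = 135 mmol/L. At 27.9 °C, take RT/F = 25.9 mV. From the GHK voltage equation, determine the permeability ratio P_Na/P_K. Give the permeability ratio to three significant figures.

Let α = P_Na/P_K. GHK: Vm = 25.9·ln[(Kₒ + α·Naₒ)/(Kᵢ + α·Naᵢ)].
e^(Vm/25.9) = e^(43.0/25.9) = 5.2605
So 5.2605·(Kᵢ + α·Naᵢ) = Kₒ + α·Naₒ → α = (5.2605·110.0 − 5.63) / (135.0 − 5.2605·20.4)
α = (578.7 − 5.63) / (135.0 − 107.3) = 573/27.69 = 20.7

20.7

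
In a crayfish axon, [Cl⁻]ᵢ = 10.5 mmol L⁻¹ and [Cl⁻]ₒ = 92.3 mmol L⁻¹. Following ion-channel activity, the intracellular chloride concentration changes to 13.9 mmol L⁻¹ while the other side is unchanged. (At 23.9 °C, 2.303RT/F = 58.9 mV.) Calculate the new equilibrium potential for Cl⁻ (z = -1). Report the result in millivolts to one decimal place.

After the shift: [Cl⁻]_out = 92.3, [Cl⁻]_in = 13.9 mmol L⁻¹.
E_new = (58.9/-1)·log₁₀(92.3/13.9) = -58.90 · (0.8222) = -48.43 mV

-48.4 mV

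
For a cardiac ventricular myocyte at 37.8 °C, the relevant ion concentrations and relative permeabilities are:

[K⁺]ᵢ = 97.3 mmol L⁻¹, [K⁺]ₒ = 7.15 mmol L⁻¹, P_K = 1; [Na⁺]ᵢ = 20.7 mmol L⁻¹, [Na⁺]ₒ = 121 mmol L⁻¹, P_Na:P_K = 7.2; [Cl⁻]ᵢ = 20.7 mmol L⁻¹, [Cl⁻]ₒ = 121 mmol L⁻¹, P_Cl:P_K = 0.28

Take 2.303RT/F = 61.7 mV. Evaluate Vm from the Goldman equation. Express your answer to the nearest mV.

31 mV

Vm = 61.7 · log₁₀[(Σ P·[cation]ₒ + Σ P·[anion]ᵢ) / (Σ P·[cation]ᵢ + Σ P·[anion]ₒ)]
Numerator = 1×7.15 + 7.2×121 + 0.28×20.7 = 884.1
Denominator = 1×97.3 + 7.2×20.7 + 0.28×121 = 280.2
Vm = 61.7 · log₁₀(3.1552) = 61.7 × (0.4990) = 30.79 mV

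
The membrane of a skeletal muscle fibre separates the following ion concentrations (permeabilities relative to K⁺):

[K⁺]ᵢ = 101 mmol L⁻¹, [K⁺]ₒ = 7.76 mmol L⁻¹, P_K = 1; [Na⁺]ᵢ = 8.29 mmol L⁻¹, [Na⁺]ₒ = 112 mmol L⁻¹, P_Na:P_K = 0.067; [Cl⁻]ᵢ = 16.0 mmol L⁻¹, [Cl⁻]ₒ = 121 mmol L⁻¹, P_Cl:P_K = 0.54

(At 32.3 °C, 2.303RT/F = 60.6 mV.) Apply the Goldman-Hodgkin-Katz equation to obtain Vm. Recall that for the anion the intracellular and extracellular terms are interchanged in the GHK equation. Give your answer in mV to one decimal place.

-51.1 mV

Vm = 60.6 · log₁₀[(Σ P·[cation]ₒ + Σ P·[anion]ᵢ) / (Σ P·[cation]ᵢ + Σ P·[anion]ₒ)]
Numerator = 1×7.76 + 0.067×112 + 0.54×16.0 = 23.9
Denominator = 1×101 + 0.067×8.29 + 0.54×121 = 166.9
Vm = 60.6 · log₁₀(0.14323) = 60.6 × (-0.8440) = -51.14 mV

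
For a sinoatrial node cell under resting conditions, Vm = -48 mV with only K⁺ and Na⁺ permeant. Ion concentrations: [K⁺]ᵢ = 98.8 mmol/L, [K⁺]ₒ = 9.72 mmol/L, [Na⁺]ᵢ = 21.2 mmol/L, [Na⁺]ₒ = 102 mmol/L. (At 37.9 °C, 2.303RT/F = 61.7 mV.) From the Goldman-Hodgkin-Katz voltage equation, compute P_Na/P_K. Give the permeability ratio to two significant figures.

0.069

Let α = P_Na/P_K. GHK: Vm = 61.7·log₁₀[(Kₒ + α·Naₒ)/(Kᵢ + α·Naᵢ)].
10^(Vm/61.7) = 10^(-48.0/61.7) = 0.16674
So 0.16674·(Kᵢ + α·Naᵢ) = Kₒ + α·Naₒ → α = (0.16674·98.8 − 9.72) / (102.0 − 0.16674·21.2)
α = (16.47 − 9.72) / (102.0 − 3.535) = 6.754/98.47 = 0.06859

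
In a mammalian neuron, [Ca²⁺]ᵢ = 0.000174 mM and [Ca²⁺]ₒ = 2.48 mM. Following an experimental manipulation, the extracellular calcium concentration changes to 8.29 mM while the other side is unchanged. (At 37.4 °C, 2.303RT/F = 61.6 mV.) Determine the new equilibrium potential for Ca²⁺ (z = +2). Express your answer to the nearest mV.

After the shift: [Ca²⁺]_out = 8.29, [Ca²⁺]_in = 0.000174 mM.
E_new = (61.6/2)·log₁₀(8.29/0.000174) = 30.80 · (4.6780) = 144.08 mV

144 mV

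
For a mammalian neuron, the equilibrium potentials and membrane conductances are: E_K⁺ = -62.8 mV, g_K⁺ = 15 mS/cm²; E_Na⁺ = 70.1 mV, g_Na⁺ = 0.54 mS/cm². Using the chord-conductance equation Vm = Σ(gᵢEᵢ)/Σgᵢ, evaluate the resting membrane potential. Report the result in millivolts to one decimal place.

-58.2 mV

Σ gᵢEᵢ = 15·(-62.8) + 0.54·(70.1) = -904.15
Σ gᵢ = 15 + 0.54 = 15.54
Vm = -904.15 / 15.54 = -58.18 mV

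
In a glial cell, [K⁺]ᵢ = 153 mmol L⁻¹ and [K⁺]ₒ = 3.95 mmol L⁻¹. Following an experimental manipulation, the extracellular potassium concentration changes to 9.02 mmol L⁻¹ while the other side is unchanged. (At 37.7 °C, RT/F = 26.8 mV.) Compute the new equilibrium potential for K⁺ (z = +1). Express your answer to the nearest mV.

-76 mV

After the shift: [K⁺]_out = 9.02, [K⁺]_in = 153 mmol L⁻¹.
E_new = (26.8/1)·ln(9.02/153) = 26.80 · (-2.8310) = -75.87 mV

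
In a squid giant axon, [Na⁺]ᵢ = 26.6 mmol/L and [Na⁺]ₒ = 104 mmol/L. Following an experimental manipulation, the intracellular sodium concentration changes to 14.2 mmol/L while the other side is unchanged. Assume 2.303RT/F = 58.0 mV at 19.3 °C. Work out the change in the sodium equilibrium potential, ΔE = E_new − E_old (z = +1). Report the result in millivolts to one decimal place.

15.8 mV

E_old = (58.0/1)·log₁₀(104/26.6) = 34.34 mV
E_new = (58.0/1)·log₁₀(104/14.2) = 50.16 mV
ΔE = 50.16 − (34.34) = 15.81 mV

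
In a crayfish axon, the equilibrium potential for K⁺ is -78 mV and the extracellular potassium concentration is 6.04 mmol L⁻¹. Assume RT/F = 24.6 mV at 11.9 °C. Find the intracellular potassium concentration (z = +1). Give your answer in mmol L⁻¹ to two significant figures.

Nernst: E = (24.6/1) · ln([out]/[in]), so ln([out]/[in]) = -78.0 × 1 / 24.6 = -3.1707.
[out]/[in] = e^(-3.1707) = 0.04197.
[in] = 6.04 / 0.04197 = 143.9 mmol L⁻¹.

140 mmol L⁻¹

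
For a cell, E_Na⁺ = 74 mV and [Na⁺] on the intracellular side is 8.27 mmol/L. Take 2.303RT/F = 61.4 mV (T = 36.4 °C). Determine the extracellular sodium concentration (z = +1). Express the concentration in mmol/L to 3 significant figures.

133 mmol/L

Nernst: E = (61.4/1) · log₁₀([out]/[in]), so log₁₀([out]/[in]) = 74.0 × 1 / 61.4 = 1.2052.
[out]/[in] = 10^(1.2052) = 16.04.
[out] = 16.04 × 8.27 = 132.7 mmol/L.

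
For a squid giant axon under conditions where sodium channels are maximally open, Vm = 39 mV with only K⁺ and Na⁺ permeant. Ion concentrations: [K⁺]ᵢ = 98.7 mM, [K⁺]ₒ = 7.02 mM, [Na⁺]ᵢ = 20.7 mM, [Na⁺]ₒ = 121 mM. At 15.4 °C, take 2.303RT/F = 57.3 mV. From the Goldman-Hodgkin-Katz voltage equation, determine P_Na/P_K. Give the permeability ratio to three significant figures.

Let α = P_Na/P_K. GHK: Vm = 57.3·log₁₀[(Kₒ + α·Naₒ)/(Kᵢ + α·Naᵢ)].
10^(Vm/57.3) = 10^(39.0/57.3) = 4.7932
So 4.7932·(Kᵢ + α·Naᵢ) = Kₒ + α·Naₒ → α = (4.7932·98.7 − 7.02) / (121.0 − 4.7932·20.7)
α = (473.1 − 7.02) / (121.0 − 99.22) = 466.1/21.78 = 21.4

21.4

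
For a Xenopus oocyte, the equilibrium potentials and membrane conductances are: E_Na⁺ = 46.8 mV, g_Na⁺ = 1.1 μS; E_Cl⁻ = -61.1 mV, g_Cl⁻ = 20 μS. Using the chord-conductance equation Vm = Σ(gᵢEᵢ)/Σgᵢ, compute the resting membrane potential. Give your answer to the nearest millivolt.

-55 mV

Σ gᵢEᵢ = 1.1·(46.8) + 20·(-61.1) = -1170.52
Σ gᵢ = 1.1 + 20 = 21.1
Vm = -1170.52 / 21.1 = -55.47 mV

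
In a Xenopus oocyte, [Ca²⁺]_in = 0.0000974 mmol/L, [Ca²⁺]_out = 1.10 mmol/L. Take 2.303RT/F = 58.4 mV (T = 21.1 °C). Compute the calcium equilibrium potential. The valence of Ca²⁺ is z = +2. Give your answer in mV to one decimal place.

E = (58.4/z) · log₁₀([Ca²⁺]_out/[Ca²⁺]_in) with z = +2.
= (58.4/2) · log₁₀(1.10/0.0000974) = 29.20 · log₁₀(1.129e+04)
= 29.20 · (4.0528) = 118.34 mV

118.3 mV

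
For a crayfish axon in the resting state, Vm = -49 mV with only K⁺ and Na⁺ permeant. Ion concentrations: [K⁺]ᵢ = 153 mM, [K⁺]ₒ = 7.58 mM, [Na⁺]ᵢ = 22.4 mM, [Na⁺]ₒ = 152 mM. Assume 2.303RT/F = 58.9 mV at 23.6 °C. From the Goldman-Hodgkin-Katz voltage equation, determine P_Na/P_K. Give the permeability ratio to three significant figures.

0.101

Let α = P_Na/P_K. GHK: Vm = 58.9·log₁₀[(Kₒ + α·Naₒ)/(Kᵢ + α·Naᵢ)].
10^(Vm/58.9) = 10^(-49.0/58.9) = 0.14726
So 0.14726·(Kᵢ + α·Naᵢ) = Kₒ + α·Naₒ → α = (0.14726·153.0 − 7.58) / (152.0 − 0.14726·22.4)
α = (22.53 − 7.58) / (152.0 − 3.299) = 14.95/148.7 = 0.1005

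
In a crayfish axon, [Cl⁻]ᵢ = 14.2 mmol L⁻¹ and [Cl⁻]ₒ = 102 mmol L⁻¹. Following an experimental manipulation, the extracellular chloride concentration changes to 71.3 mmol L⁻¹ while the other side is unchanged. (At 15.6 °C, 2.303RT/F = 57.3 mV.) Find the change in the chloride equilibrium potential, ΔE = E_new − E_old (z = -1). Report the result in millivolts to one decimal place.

8.9 mV

E_old = (57.3/-1)·log₁₀(102/14.2) = -49.07 mV
E_new = (57.3/-1)·log₁₀(71.3/14.2) = -40.16 mV
ΔE = -40.16 − (-49.07) = 8.91 mV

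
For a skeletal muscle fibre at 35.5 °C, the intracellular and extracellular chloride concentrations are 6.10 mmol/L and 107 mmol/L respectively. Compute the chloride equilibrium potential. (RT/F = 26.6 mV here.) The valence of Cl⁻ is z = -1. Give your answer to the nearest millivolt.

E = (26.6/z) · ln([Cl⁻]_out/[Cl⁻]_in) with z = -1.
For an anion, dividing by z = -1 reverses the sign.
= (26.6/-1) · ln(107/6.10) = -26.60 · ln(17.54)
= -26.60 · (2.8645) = -76.20 mV

-76 mV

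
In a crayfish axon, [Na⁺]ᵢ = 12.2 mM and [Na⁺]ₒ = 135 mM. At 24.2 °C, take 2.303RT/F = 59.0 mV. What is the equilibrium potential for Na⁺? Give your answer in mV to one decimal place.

61.6 mV

E = (59.0/z) · log₁₀([Na⁺]_out/[Na⁺]_in) with z = +1.
= (59.0/1) · log₁₀(135/12.2) = 59.00 · log₁₀(11.07)
= 59.00 · (1.0440) = 61.59 mV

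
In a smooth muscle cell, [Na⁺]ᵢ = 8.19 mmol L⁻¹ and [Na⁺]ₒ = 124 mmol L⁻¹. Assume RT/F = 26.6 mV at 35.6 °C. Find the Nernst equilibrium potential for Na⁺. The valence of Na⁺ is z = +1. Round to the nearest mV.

E = (26.6/z) · ln([Na⁺]_out/[Na⁺]_in) with z = +1.
= (26.6/1) · ln(124/8.19) = 26.60 · ln(15.14)
= 26.60 · (2.7174) = 72.28 mV

72 mV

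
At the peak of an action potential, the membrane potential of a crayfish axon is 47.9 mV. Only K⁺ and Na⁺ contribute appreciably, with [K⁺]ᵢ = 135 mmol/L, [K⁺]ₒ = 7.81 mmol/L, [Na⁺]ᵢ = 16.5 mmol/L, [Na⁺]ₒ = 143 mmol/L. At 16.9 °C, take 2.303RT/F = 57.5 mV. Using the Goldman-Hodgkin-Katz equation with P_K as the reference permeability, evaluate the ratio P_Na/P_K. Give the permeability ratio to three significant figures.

29.7

Let α = P_Na/P_K. GHK: Vm = 57.5·log₁₀[(Kₒ + α·Naₒ)/(Kᵢ + α·Naᵢ)].
10^(Vm/57.5) = 10^(47.9/57.5) = 6.8084
So 6.8084·(Kᵢ + α·Naᵢ) = Kₒ + α·Naₒ → α = (6.8084·135.0 − 7.81) / (143.0 − 6.8084·16.5)
α = (919.1 − 7.81) / (143.0 − 112.3) = 911.3/30.66 = 29.72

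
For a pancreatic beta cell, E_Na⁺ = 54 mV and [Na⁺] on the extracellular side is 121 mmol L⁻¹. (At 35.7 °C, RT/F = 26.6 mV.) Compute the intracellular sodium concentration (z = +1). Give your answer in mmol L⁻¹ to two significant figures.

Nernst: E = (26.6/1) · ln([out]/[in]), so ln([out]/[in]) = 54.0 × 1 / 26.6 = 2.0301.
[out]/[in] = e^(2.0301) = 7.615.
[in] = 121 / 7.615 = 15.89 mmol L⁻¹.

16 mmol L⁻¹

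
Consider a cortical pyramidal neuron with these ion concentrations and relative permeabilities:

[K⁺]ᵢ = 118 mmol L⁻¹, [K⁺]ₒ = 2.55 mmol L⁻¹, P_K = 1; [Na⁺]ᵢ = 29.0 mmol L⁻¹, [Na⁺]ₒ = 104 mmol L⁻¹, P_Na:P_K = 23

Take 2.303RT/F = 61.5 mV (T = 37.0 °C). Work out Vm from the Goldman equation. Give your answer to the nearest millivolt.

30 mV

Vm = 61.5 · log₁₀[(Σ P·[cation]ₒ + Σ P·[anion]ᵢ) / (Σ P·[cation]ᵢ + Σ P·[anion]ₒ)]
Numerator = 1×2.55 + 23×104 = 2395
Denominator = 1×118 + 23×29.0 = 785
Vm = 61.5 · log₁₀(3.0504) = 61.5 × (0.4844) = 29.79 mV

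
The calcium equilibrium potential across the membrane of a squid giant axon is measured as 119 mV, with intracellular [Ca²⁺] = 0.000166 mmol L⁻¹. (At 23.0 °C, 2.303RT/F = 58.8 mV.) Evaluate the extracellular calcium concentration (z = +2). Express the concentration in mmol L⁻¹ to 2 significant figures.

Nernst: E = (58.8/2) · log₁₀([out]/[in]), so log₁₀([out]/[in]) = 119.0 × 2 / 58.8 = 4.0476.
[out]/[in] = 10^(4.0476) = 1.116e+04.
[out] = 1.116e+04 × 0.000166 = 1.852 mmol L⁻¹.

1.9 mmol L⁻¹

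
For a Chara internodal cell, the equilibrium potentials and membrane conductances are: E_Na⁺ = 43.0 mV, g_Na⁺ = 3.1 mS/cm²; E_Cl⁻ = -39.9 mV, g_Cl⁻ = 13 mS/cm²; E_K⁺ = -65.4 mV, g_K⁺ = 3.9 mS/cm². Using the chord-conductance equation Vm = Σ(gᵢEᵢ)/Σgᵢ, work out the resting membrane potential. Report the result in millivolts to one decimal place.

-32.0 mV

Σ gᵢEᵢ = 3.1·(43.0) + 13·(-39.9) + 3.9·(-65.4) = -640.46
Σ gᵢ = 3.1 + 13 + 3.9 = 20
Vm = -640.46 / 20 = -32.02 mV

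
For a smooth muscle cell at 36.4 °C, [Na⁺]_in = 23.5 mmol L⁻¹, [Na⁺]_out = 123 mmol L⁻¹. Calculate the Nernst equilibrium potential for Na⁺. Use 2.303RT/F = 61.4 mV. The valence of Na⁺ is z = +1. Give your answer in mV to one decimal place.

E = (61.4/z) · log₁₀([Na⁺]_out/[Na⁺]_in) with z = +1.
= (61.4/1) · log₁₀(123/23.5) = 61.40 · log₁₀(5.234)
= 61.40 · (0.7188) = 44.14 mV

44.1 mV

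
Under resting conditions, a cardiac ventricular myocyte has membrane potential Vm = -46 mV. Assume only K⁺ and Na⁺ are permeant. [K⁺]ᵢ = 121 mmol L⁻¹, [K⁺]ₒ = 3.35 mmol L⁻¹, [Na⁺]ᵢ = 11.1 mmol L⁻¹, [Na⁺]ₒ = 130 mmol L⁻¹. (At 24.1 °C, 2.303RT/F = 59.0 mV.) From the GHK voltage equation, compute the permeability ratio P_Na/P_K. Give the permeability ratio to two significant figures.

Let α = P_Na/P_K. GHK: Vm = 59.0·log₁₀[(Kₒ + α·Naₒ)/(Kᵢ + α·Naᵢ)].
10^(Vm/59.0) = 10^(-46.0/59.0) = 0.16609
So 0.16609·(Kᵢ + α·Naᵢ) = Kₒ + α·Naₒ → α = (0.16609·121.0 − 3.35) / (130.0 − 0.16609·11.1)
α = (20.1 − 3.35) / (130.0 − 1.844) = 16.75/128.2 = 0.1307

0.13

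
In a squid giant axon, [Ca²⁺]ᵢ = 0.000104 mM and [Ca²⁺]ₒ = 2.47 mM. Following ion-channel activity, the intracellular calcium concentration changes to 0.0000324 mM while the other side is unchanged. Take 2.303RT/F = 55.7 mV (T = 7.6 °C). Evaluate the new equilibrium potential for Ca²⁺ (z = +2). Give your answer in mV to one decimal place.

136.0 mV

After the shift: [Ca²⁺]_out = 2.47, [Ca²⁺]_in = 0.0000324 mM.
E_new = (55.7/2)·log₁₀(2.47/0.0000324) = 27.85 · (4.8822) = 135.97 mV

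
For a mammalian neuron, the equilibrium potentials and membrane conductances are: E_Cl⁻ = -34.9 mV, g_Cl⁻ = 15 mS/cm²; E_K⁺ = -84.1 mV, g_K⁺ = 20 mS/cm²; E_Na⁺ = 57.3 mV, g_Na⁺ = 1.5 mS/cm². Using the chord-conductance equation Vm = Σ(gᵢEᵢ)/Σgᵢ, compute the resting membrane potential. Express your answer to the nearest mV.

-58 mV

Σ gᵢEᵢ = 15·(-34.9) + 20·(-84.1) + 1.5·(57.3) = -2119.55
Σ gᵢ = 15 + 20 + 1.5 = 36.5
Vm = -2119.55 / 36.5 = -58.07 mV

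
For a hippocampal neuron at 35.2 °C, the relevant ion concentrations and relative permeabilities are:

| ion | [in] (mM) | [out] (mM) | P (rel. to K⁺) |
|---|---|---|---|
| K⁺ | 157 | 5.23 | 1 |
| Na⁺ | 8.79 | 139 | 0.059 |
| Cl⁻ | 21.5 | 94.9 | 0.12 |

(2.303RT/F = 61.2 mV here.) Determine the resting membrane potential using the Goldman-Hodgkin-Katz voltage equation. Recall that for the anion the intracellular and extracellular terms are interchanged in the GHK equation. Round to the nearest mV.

Vm = 61.2 · log₁₀[(Σ P·[cation]ₒ + Σ P·[anion]ᵢ) / (Σ P·[cation]ᵢ + Σ P·[anion]ₒ)]
Numerator = 1×5.23 + 0.059×139 + 0.12×21.5 = 16.01
Denominator = 1×157 + 0.059×8.79 + 0.12×94.9 = 168.9
Vm = 61.2 · log₁₀(0.094792) = 61.2 × (-1.0232) = -62.62 mV

-63 mV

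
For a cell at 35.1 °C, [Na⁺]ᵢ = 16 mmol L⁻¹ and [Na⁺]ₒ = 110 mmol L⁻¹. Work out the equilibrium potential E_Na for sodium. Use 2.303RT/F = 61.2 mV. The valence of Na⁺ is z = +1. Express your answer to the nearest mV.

51 mV

E = (61.2/z) · log₁₀([Na⁺]_out/[Na⁺]_in) with z = +1.
= (61.2/1) · log₁₀(110/16) = 61.20 · log₁₀(6.875)
= 61.20 · (0.8373) = 51.24 mV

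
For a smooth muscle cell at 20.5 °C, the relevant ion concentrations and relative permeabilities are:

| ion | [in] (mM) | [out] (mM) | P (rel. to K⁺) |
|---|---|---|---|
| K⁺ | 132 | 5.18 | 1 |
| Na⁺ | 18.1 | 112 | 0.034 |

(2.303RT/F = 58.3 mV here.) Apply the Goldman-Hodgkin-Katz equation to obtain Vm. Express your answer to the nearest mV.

-68 mV

Vm = 58.3 · log₁₀[(Σ P·[cation]ₒ + Σ P·[anion]ᵢ) / (Σ P·[cation]ᵢ + Σ P·[anion]ₒ)]
Numerator = 1×5.18 + 0.034×112 = 8.988
Denominator = 1×132 + 0.034×18.1 = 132.6
Vm = 58.3 · log₁₀(0.067775) = 58.3 × (-1.1689) = -68.15 mV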